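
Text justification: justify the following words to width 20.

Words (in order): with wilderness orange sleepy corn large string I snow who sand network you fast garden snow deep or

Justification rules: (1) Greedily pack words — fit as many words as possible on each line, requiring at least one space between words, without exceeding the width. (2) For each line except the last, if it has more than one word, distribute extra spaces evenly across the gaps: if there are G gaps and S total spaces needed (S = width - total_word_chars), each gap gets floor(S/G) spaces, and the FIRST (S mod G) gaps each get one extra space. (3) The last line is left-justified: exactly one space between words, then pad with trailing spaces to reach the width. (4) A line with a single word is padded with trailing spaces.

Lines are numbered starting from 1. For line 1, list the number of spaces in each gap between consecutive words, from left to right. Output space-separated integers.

Answer: 6

Derivation:
Line 1: ['with', 'wilderness'] (min_width=15, slack=5)
Line 2: ['orange', 'sleepy', 'corn'] (min_width=18, slack=2)
Line 3: ['large', 'string', 'I', 'snow'] (min_width=19, slack=1)
Line 4: ['who', 'sand', 'network', 'you'] (min_width=20, slack=0)
Line 5: ['fast', 'garden', 'snow'] (min_width=16, slack=4)
Line 6: ['deep', 'or'] (min_width=7, slack=13)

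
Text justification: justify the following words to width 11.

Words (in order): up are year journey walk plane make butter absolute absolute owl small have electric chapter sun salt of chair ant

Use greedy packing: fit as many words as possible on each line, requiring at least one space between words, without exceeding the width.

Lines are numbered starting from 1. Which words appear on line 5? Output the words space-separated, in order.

Line 1: ['up', 'are', 'year'] (min_width=11, slack=0)
Line 2: ['journey'] (min_width=7, slack=4)
Line 3: ['walk', 'plane'] (min_width=10, slack=1)
Line 4: ['make', 'butter'] (min_width=11, slack=0)
Line 5: ['absolute'] (min_width=8, slack=3)
Line 6: ['absolute'] (min_width=8, slack=3)
Line 7: ['owl', 'small'] (min_width=9, slack=2)
Line 8: ['have'] (min_width=4, slack=7)
Line 9: ['electric'] (min_width=8, slack=3)
Line 10: ['chapter', 'sun'] (min_width=11, slack=0)
Line 11: ['salt', 'of'] (min_width=7, slack=4)
Line 12: ['chair', 'ant'] (min_width=9, slack=2)

Answer: absolute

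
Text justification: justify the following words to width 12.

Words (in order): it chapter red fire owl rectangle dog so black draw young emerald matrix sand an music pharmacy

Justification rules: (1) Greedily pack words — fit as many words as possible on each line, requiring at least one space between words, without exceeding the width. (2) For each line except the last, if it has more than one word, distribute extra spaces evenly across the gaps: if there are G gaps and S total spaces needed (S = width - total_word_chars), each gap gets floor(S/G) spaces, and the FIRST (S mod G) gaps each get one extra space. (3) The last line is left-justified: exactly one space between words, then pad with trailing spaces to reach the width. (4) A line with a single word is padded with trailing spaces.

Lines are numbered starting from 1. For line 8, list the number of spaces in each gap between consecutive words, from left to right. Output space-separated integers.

Line 1: ['it', 'chapter'] (min_width=10, slack=2)
Line 2: ['red', 'fire', 'owl'] (min_width=12, slack=0)
Line 3: ['rectangle'] (min_width=9, slack=3)
Line 4: ['dog', 'so', 'black'] (min_width=12, slack=0)
Line 5: ['draw', 'young'] (min_width=10, slack=2)
Line 6: ['emerald'] (min_width=7, slack=5)
Line 7: ['matrix', 'sand'] (min_width=11, slack=1)
Line 8: ['an', 'music'] (min_width=8, slack=4)
Line 9: ['pharmacy'] (min_width=8, slack=4)

Answer: 5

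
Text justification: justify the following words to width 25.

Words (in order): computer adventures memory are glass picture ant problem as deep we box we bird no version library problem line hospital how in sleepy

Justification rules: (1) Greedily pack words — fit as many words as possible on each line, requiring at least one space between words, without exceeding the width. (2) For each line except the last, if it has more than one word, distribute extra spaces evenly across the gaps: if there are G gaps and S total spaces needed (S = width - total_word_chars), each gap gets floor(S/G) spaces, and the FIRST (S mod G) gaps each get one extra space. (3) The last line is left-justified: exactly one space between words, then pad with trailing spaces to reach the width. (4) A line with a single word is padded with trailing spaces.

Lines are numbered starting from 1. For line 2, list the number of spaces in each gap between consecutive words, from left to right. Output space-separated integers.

Line 1: ['computer', 'adventures'] (min_width=19, slack=6)
Line 2: ['memory', 'are', 'glass', 'picture'] (min_width=24, slack=1)
Line 3: ['ant', 'problem', 'as', 'deep', 'we'] (min_width=22, slack=3)
Line 4: ['box', 'we', 'bird', 'no', 'version'] (min_width=22, slack=3)
Line 5: ['library', 'problem', 'line'] (min_width=20, slack=5)
Line 6: ['hospital', 'how', 'in', 'sleepy'] (min_width=22, slack=3)

Answer: 2 1 1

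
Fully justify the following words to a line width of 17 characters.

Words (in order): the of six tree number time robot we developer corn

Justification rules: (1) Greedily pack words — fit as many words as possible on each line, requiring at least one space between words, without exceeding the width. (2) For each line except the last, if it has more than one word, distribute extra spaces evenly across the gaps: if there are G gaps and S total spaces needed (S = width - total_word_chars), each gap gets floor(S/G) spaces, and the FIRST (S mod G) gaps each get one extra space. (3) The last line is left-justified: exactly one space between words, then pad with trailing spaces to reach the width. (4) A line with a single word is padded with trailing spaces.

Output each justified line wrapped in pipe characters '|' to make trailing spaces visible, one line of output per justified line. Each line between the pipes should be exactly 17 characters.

Line 1: ['the', 'of', 'six', 'tree'] (min_width=15, slack=2)
Line 2: ['number', 'time', 'robot'] (min_width=17, slack=0)
Line 3: ['we', 'developer', 'corn'] (min_width=17, slack=0)

Answer: |the  of  six tree|
|number time robot|
|we developer corn|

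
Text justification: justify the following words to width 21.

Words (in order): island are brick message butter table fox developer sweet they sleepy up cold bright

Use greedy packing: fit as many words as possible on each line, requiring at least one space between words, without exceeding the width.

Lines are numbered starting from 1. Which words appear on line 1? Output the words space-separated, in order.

Line 1: ['island', 'are', 'brick'] (min_width=16, slack=5)
Line 2: ['message', 'butter', 'table'] (min_width=20, slack=1)
Line 3: ['fox', 'developer', 'sweet'] (min_width=19, slack=2)
Line 4: ['they', 'sleepy', 'up', 'cold'] (min_width=19, slack=2)
Line 5: ['bright'] (min_width=6, slack=15)

Answer: island are brick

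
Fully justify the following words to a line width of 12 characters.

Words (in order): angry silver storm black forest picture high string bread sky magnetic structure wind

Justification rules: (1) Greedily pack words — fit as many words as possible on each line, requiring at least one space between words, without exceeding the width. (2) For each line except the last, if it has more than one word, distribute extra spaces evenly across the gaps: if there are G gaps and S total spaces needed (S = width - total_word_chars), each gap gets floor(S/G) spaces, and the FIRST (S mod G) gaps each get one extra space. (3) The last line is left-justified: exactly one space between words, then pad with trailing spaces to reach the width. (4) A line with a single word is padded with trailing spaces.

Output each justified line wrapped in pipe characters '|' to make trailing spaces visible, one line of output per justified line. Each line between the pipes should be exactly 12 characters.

Answer: |angry silver|
|storm  black|
|forest      |
|picture high|
|string bread|
|sky magnetic|
|structure   |
|wind        |

Derivation:
Line 1: ['angry', 'silver'] (min_width=12, slack=0)
Line 2: ['storm', 'black'] (min_width=11, slack=1)
Line 3: ['forest'] (min_width=6, slack=6)
Line 4: ['picture', 'high'] (min_width=12, slack=0)
Line 5: ['string', 'bread'] (min_width=12, slack=0)
Line 6: ['sky', 'magnetic'] (min_width=12, slack=0)
Line 7: ['structure'] (min_width=9, slack=3)
Line 8: ['wind'] (min_width=4, slack=8)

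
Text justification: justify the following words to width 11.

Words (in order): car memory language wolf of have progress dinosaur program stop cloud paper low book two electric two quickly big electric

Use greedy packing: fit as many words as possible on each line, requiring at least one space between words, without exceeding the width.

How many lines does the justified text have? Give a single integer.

Answer: 14

Derivation:
Line 1: ['car', 'memory'] (min_width=10, slack=1)
Line 2: ['language'] (min_width=8, slack=3)
Line 3: ['wolf', 'of'] (min_width=7, slack=4)
Line 4: ['have'] (min_width=4, slack=7)
Line 5: ['progress'] (min_width=8, slack=3)
Line 6: ['dinosaur'] (min_width=8, slack=3)
Line 7: ['program'] (min_width=7, slack=4)
Line 8: ['stop', 'cloud'] (min_width=10, slack=1)
Line 9: ['paper', 'low'] (min_width=9, slack=2)
Line 10: ['book', 'two'] (min_width=8, slack=3)
Line 11: ['electric'] (min_width=8, slack=3)
Line 12: ['two', 'quickly'] (min_width=11, slack=0)
Line 13: ['big'] (min_width=3, slack=8)
Line 14: ['electric'] (min_width=8, slack=3)
Total lines: 14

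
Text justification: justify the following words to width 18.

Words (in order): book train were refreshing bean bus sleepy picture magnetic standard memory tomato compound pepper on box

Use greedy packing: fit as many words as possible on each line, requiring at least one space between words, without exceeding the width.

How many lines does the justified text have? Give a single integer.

Line 1: ['book', 'train', 'were'] (min_width=15, slack=3)
Line 2: ['refreshing', 'bean'] (min_width=15, slack=3)
Line 3: ['bus', 'sleepy', 'picture'] (min_width=18, slack=0)
Line 4: ['magnetic', 'standard'] (min_width=17, slack=1)
Line 5: ['memory', 'tomato'] (min_width=13, slack=5)
Line 6: ['compound', 'pepper', 'on'] (min_width=18, slack=0)
Line 7: ['box'] (min_width=3, slack=15)
Total lines: 7

Answer: 7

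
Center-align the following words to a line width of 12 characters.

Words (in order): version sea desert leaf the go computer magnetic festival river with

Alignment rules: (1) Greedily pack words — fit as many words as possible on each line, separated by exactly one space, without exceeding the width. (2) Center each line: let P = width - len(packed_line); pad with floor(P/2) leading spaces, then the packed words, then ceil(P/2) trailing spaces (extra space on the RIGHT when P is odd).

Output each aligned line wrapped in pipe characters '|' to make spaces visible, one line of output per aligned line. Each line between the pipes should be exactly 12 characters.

Line 1: ['version', 'sea'] (min_width=11, slack=1)
Line 2: ['desert', 'leaf'] (min_width=11, slack=1)
Line 3: ['the', 'go'] (min_width=6, slack=6)
Line 4: ['computer'] (min_width=8, slack=4)
Line 5: ['magnetic'] (min_width=8, slack=4)
Line 6: ['festival'] (min_width=8, slack=4)
Line 7: ['river', 'with'] (min_width=10, slack=2)

Answer: |version sea |
|desert leaf |
|   the go   |
|  computer  |
|  magnetic  |
|  festival  |
| river with |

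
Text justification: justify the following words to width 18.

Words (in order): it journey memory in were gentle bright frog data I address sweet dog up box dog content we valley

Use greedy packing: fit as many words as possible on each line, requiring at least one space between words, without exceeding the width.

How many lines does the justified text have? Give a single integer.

Answer: 6

Derivation:
Line 1: ['it', 'journey', 'memory'] (min_width=17, slack=1)
Line 2: ['in', 'were', 'gentle'] (min_width=14, slack=4)
Line 3: ['bright', 'frog', 'data', 'I'] (min_width=18, slack=0)
Line 4: ['address', 'sweet', 'dog'] (min_width=17, slack=1)
Line 5: ['up', 'box', 'dog', 'content'] (min_width=18, slack=0)
Line 6: ['we', 'valley'] (min_width=9, slack=9)
Total lines: 6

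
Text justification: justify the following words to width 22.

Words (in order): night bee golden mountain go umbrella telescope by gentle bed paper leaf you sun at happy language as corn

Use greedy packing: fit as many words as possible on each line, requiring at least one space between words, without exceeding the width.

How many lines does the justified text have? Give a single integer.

Line 1: ['night', 'bee', 'golden'] (min_width=16, slack=6)
Line 2: ['mountain', 'go', 'umbrella'] (min_width=20, slack=2)
Line 3: ['telescope', 'by', 'gentle'] (min_width=19, slack=3)
Line 4: ['bed', 'paper', 'leaf', 'you', 'sun'] (min_width=22, slack=0)
Line 5: ['at', 'happy', 'language', 'as'] (min_width=20, slack=2)
Line 6: ['corn'] (min_width=4, slack=18)
Total lines: 6

Answer: 6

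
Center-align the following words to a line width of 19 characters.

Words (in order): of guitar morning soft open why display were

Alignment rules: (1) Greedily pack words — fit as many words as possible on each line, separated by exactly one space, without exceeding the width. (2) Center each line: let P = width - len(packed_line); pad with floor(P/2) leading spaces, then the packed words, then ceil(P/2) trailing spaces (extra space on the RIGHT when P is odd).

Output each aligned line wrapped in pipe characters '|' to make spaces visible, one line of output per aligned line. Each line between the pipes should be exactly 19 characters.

Answer: | of guitar morning |
|   soft open why   |
|   display were    |

Derivation:
Line 1: ['of', 'guitar', 'morning'] (min_width=17, slack=2)
Line 2: ['soft', 'open', 'why'] (min_width=13, slack=6)
Line 3: ['display', 'were'] (min_width=12, slack=7)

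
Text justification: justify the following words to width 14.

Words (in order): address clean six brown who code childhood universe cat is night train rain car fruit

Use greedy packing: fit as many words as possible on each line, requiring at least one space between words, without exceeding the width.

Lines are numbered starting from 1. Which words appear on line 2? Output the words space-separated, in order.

Answer: six brown who

Derivation:
Line 1: ['address', 'clean'] (min_width=13, slack=1)
Line 2: ['six', 'brown', 'who'] (min_width=13, slack=1)
Line 3: ['code', 'childhood'] (min_width=14, slack=0)
Line 4: ['universe', 'cat'] (min_width=12, slack=2)
Line 5: ['is', 'night', 'train'] (min_width=14, slack=0)
Line 6: ['rain', 'car', 'fruit'] (min_width=14, slack=0)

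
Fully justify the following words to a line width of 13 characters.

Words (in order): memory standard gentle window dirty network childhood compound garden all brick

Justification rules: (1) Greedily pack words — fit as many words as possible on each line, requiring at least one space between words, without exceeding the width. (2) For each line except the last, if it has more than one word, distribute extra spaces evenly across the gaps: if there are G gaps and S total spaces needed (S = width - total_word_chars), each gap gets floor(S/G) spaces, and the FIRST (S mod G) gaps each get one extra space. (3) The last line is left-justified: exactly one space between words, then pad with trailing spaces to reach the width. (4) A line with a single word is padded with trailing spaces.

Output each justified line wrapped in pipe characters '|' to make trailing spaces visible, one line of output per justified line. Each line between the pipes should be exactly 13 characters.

Line 1: ['memory'] (min_width=6, slack=7)
Line 2: ['standard'] (min_width=8, slack=5)
Line 3: ['gentle', 'window'] (min_width=13, slack=0)
Line 4: ['dirty', 'network'] (min_width=13, slack=0)
Line 5: ['childhood'] (min_width=9, slack=4)
Line 6: ['compound'] (min_width=8, slack=5)
Line 7: ['garden', 'all'] (min_width=10, slack=3)
Line 8: ['brick'] (min_width=5, slack=8)

Answer: |memory       |
|standard     |
|gentle window|
|dirty network|
|childhood    |
|compound     |
|garden    all|
|brick        |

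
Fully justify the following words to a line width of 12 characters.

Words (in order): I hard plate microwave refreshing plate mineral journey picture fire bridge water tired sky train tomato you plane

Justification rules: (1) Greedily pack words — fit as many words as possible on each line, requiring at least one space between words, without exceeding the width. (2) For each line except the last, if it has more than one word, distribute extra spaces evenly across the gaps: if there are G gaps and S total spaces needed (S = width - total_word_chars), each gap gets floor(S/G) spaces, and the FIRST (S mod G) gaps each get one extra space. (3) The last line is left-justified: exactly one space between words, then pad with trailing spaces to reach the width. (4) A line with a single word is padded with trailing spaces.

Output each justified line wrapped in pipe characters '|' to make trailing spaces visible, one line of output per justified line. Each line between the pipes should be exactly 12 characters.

Line 1: ['I', 'hard', 'plate'] (min_width=12, slack=0)
Line 2: ['microwave'] (min_width=9, slack=3)
Line 3: ['refreshing'] (min_width=10, slack=2)
Line 4: ['plate'] (min_width=5, slack=7)
Line 5: ['mineral'] (min_width=7, slack=5)
Line 6: ['journey'] (min_width=7, slack=5)
Line 7: ['picture', 'fire'] (min_width=12, slack=0)
Line 8: ['bridge', 'water'] (min_width=12, slack=0)
Line 9: ['tired', 'sky'] (min_width=9, slack=3)
Line 10: ['train', 'tomato'] (min_width=12, slack=0)
Line 11: ['you', 'plane'] (min_width=9, slack=3)

Answer: |I hard plate|
|microwave   |
|refreshing  |
|plate       |
|mineral     |
|journey     |
|picture fire|
|bridge water|
|tired    sky|
|train tomato|
|you plane   |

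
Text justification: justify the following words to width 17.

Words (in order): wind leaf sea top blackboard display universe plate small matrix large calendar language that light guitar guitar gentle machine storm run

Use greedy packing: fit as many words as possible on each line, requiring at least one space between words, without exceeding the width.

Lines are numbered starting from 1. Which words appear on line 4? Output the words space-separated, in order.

Line 1: ['wind', 'leaf', 'sea', 'top'] (min_width=17, slack=0)
Line 2: ['blackboard'] (min_width=10, slack=7)
Line 3: ['display', 'universe'] (min_width=16, slack=1)
Line 4: ['plate', 'small'] (min_width=11, slack=6)
Line 5: ['matrix', 'large'] (min_width=12, slack=5)
Line 6: ['calendar', 'language'] (min_width=17, slack=0)
Line 7: ['that', 'light', 'guitar'] (min_width=17, slack=0)
Line 8: ['guitar', 'gentle'] (min_width=13, slack=4)
Line 9: ['machine', 'storm', 'run'] (min_width=17, slack=0)

Answer: plate small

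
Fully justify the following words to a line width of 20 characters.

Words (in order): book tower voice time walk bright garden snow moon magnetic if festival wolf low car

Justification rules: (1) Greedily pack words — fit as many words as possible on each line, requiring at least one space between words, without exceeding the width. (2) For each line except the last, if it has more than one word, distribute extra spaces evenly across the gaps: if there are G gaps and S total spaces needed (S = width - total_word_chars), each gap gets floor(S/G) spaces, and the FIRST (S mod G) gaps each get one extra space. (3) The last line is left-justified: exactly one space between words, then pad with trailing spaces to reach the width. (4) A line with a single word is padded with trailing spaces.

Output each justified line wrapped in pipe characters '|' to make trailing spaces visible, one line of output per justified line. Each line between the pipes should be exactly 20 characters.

Answer: |book   tower   voice|
|time   walk   bright|
|garden   snow   moon|
|magnetic if festival|
|wolf low car        |

Derivation:
Line 1: ['book', 'tower', 'voice'] (min_width=16, slack=4)
Line 2: ['time', 'walk', 'bright'] (min_width=16, slack=4)
Line 3: ['garden', 'snow', 'moon'] (min_width=16, slack=4)
Line 4: ['magnetic', 'if', 'festival'] (min_width=20, slack=0)
Line 5: ['wolf', 'low', 'car'] (min_width=12, slack=8)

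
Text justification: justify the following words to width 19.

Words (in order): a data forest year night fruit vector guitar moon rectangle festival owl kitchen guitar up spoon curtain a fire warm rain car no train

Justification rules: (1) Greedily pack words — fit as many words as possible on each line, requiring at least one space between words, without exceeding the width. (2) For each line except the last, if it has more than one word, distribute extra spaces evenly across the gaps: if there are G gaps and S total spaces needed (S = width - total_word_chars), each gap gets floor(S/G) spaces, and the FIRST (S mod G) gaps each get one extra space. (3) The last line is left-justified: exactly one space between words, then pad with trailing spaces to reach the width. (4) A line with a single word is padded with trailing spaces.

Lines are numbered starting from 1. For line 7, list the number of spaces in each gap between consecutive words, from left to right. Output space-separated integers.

Line 1: ['a', 'data', 'forest', 'year'] (min_width=18, slack=1)
Line 2: ['night', 'fruit', 'vector'] (min_width=18, slack=1)
Line 3: ['guitar', 'moon'] (min_width=11, slack=8)
Line 4: ['rectangle', 'festival'] (min_width=18, slack=1)
Line 5: ['owl', 'kitchen', 'guitar'] (min_width=18, slack=1)
Line 6: ['up', 'spoon', 'curtain', 'a'] (min_width=18, slack=1)
Line 7: ['fire', 'warm', 'rain', 'car'] (min_width=18, slack=1)
Line 8: ['no', 'train'] (min_width=8, slack=11)

Answer: 2 1 1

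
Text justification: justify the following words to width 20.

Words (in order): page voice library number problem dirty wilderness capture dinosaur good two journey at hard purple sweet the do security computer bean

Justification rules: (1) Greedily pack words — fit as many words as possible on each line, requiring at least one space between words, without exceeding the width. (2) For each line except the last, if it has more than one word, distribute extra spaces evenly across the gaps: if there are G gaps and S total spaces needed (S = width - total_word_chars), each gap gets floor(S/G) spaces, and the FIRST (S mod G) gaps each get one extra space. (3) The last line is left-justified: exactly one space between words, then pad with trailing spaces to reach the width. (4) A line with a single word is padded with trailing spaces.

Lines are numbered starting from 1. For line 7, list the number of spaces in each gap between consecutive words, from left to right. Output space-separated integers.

Answer: 4

Derivation:
Line 1: ['page', 'voice', 'library'] (min_width=18, slack=2)
Line 2: ['number', 'problem', 'dirty'] (min_width=20, slack=0)
Line 3: ['wilderness', 'capture'] (min_width=18, slack=2)
Line 4: ['dinosaur', 'good', 'two'] (min_width=17, slack=3)
Line 5: ['journey', 'at', 'hard'] (min_width=15, slack=5)
Line 6: ['purple', 'sweet', 'the', 'do'] (min_width=19, slack=1)
Line 7: ['security', 'computer'] (min_width=17, slack=3)
Line 8: ['bean'] (min_width=4, slack=16)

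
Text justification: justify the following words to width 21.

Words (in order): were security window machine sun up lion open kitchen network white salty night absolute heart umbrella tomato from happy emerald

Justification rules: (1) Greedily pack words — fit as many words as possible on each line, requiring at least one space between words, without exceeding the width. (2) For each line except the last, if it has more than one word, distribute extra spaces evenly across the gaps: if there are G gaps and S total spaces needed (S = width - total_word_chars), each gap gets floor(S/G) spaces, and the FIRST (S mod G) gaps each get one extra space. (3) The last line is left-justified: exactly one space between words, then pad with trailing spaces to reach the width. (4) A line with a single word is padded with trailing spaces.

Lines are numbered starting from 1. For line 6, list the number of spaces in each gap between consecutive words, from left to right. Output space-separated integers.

Line 1: ['were', 'security', 'window'] (min_width=20, slack=1)
Line 2: ['machine', 'sun', 'up', 'lion'] (min_width=19, slack=2)
Line 3: ['open', 'kitchen', 'network'] (min_width=20, slack=1)
Line 4: ['white', 'salty', 'night'] (min_width=17, slack=4)
Line 5: ['absolute', 'heart'] (min_width=14, slack=7)
Line 6: ['umbrella', 'tomato', 'from'] (min_width=20, slack=1)
Line 7: ['happy', 'emerald'] (min_width=13, slack=8)

Answer: 2 1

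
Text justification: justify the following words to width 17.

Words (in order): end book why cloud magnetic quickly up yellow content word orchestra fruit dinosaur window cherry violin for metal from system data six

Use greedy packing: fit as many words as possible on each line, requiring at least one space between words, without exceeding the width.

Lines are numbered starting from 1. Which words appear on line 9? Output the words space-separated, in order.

Answer: data six

Derivation:
Line 1: ['end', 'book', 'why'] (min_width=12, slack=5)
Line 2: ['cloud', 'magnetic'] (min_width=14, slack=3)
Line 3: ['quickly', 'up', 'yellow'] (min_width=17, slack=0)
Line 4: ['content', 'word'] (min_width=12, slack=5)
Line 5: ['orchestra', 'fruit'] (min_width=15, slack=2)
Line 6: ['dinosaur', 'window'] (min_width=15, slack=2)
Line 7: ['cherry', 'violin', 'for'] (min_width=17, slack=0)
Line 8: ['metal', 'from', 'system'] (min_width=17, slack=0)
Line 9: ['data', 'six'] (min_width=8, slack=9)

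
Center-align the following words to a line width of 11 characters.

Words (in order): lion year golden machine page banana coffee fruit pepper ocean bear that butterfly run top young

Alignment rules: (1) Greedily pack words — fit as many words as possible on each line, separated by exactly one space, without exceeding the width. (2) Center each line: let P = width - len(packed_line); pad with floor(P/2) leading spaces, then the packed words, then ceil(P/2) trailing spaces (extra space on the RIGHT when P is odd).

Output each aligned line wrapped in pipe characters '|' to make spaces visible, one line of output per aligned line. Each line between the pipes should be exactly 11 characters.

Line 1: ['lion', 'year'] (min_width=9, slack=2)
Line 2: ['golden'] (min_width=6, slack=5)
Line 3: ['machine'] (min_width=7, slack=4)
Line 4: ['page', 'banana'] (min_width=11, slack=0)
Line 5: ['coffee'] (min_width=6, slack=5)
Line 6: ['fruit'] (min_width=5, slack=6)
Line 7: ['pepper'] (min_width=6, slack=5)
Line 8: ['ocean', 'bear'] (min_width=10, slack=1)
Line 9: ['that'] (min_width=4, slack=7)
Line 10: ['butterfly'] (min_width=9, slack=2)
Line 11: ['run', 'top'] (min_width=7, slack=4)
Line 12: ['young'] (min_width=5, slack=6)

Answer: | lion year |
|  golden   |
|  machine  |
|page banana|
|  coffee   |
|   fruit   |
|  pepper   |
|ocean bear |
|   that    |
| butterfly |
|  run top  |
|   young   |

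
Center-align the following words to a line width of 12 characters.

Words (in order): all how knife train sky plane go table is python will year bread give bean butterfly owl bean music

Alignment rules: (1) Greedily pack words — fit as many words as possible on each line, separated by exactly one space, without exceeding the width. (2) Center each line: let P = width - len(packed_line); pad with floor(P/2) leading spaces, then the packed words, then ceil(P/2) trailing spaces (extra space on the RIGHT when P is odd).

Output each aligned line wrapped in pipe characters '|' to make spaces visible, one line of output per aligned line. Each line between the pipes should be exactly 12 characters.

Answer: |  all how   |
|knife train |
|sky plane go|
|  table is  |
|python will |
| year bread |
| give bean  |
| butterfly  |
|  owl bean  |
|   music    |

Derivation:
Line 1: ['all', 'how'] (min_width=7, slack=5)
Line 2: ['knife', 'train'] (min_width=11, slack=1)
Line 3: ['sky', 'plane', 'go'] (min_width=12, slack=0)
Line 4: ['table', 'is'] (min_width=8, slack=4)
Line 5: ['python', 'will'] (min_width=11, slack=1)
Line 6: ['year', 'bread'] (min_width=10, slack=2)
Line 7: ['give', 'bean'] (min_width=9, slack=3)
Line 8: ['butterfly'] (min_width=9, slack=3)
Line 9: ['owl', 'bean'] (min_width=8, slack=4)
Line 10: ['music'] (min_width=5, slack=7)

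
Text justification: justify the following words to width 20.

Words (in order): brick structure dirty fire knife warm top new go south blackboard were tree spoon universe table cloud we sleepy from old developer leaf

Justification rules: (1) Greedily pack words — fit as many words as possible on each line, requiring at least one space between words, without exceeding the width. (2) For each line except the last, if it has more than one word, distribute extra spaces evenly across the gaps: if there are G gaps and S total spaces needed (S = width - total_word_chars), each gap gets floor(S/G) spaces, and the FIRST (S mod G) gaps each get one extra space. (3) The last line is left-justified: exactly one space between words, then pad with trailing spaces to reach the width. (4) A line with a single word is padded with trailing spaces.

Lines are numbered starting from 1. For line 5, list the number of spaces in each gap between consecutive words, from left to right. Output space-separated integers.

Answer: 4 3

Derivation:
Line 1: ['brick', 'structure'] (min_width=15, slack=5)
Line 2: ['dirty', 'fire', 'knife'] (min_width=16, slack=4)
Line 3: ['warm', 'top', 'new', 'go'] (min_width=15, slack=5)
Line 4: ['south', 'blackboard'] (min_width=16, slack=4)
Line 5: ['were', 'tree', 'spoon'] (min_width=15, slack=5)
Line 6: ['universe', 'table', 'cloud'] (min_width=20, slack=0)
Line 7: ['we', 'sleepy', 'from', 'old'] (min_width=18, slack=2)
Line 8: ['developer', 'leaf'] (min_width=14, slack=6)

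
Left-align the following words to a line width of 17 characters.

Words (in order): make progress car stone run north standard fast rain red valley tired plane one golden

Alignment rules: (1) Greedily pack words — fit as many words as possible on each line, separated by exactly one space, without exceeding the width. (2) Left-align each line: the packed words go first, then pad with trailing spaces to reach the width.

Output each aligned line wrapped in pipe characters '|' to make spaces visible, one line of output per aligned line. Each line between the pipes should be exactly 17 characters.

Line 1: ['make', 'progress', 'car'] (min_width=17, slack=0)
Line 2: ['stone', 'run', 'north'] (min_width=15, slack=2)
Line 3: ['standard', 'fast'] (min_width=13, slack=4)
Line 4: ['rain', 'red', 'valley'] (min_width=15, slack=2)
Line 5: ['tired', 'plane', 'one'] (min_width=15, slack=2)
Line 6: ['golden'] (min_width=6, slack=11)

Answer: |make progress car|
|stone run north  |
|standard fast    |
|rain red valley  |
|tired plane one  |
|golden           |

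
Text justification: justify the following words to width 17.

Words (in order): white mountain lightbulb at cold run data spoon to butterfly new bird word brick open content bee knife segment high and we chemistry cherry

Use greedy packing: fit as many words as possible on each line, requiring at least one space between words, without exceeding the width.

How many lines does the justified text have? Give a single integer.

Line 1: ['white', 'mountain'] (min_width=14, slack=3)
Line 2: ['lightbulb', 'at', 'cold'] (min_width=17, slack=0)
Line 3: ['run', 'data', 'spoon', 'to'] (min_width=17, slack=0)
Line 4: ['butterfly', 'new'] (min_width=13, slack=4)
Line 5: ['bird', 'word', 'brick'] (min_width=15, slack=2)
Line 6: ['open', 'content', 'bee'] (min_width=16, slack=1)
Line 7: ['knife', 'segment'] (min_width=13, slack=4)
Line 8: ['high', 'and', 'we'] (min_width=11, slack=6)
Line 9: ['chemistry', 'cherry'] (min_width=16, slack=1)
Total lines: 9

Answer: 9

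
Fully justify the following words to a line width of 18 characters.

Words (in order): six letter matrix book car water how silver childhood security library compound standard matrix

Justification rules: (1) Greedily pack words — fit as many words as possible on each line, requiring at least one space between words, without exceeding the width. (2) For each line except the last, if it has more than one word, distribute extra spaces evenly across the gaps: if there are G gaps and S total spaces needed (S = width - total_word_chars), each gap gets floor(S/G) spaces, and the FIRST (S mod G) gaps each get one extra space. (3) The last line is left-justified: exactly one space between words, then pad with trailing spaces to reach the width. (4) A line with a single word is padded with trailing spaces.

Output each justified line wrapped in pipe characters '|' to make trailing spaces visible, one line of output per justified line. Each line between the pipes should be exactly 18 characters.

Answer: |six  letter matrix|
|book car water how|
|silver   childhood|
|security   library|
|compound  standard|
|matrix            |

Derivation:
Line 1: ['six', 'letter', 'matrix'] (min_width=17, slack=1)
Line 2: ['book', 'car', 'water', 'how'] (min_width=18, slack=0)
Line 3: ['silver', 'childhood'] (min_width=16, slack=2)
Line 4: ['security', 'library'] (min_width=16, slack=2)
Line 5: ['compound', 'standard'] (min_width=17, slack=1)
Line 6: ['matrix'] (min_width=6, slack=12)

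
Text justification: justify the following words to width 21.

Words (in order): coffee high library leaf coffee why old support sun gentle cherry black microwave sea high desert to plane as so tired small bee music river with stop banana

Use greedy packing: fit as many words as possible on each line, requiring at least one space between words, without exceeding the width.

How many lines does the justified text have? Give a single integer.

Answer: 9

Derivation:
Line 1: ['coffee', 'high', 'library'] (min_width=19, slack=2)
Line 2: ['leaf', 'coffee', 'why', 'old'] (min_width=19, slack=2)
Line 3: ['support', 'sun', 'gentle'] (min_width=18, slack=3)
Line 4: ['cherry', 'black'] (min_width=12, slack=9)
Line 5: ['microwave', 'sea', 'high'] (min_width=18, slack=3)
Line 6: ['desert', 'to', 'plane', 'as', 'so'] (min_width=21, slack=0)
Line 7: ['tired', 'small', 'bee', 'music'] (min_width=21, slack=0)
Line 8: ['river', 'with', 'stop'] (min_width=15, slack=6)
Line 9: ['banana'] (min_width=6, slack=15)
Total lines: 9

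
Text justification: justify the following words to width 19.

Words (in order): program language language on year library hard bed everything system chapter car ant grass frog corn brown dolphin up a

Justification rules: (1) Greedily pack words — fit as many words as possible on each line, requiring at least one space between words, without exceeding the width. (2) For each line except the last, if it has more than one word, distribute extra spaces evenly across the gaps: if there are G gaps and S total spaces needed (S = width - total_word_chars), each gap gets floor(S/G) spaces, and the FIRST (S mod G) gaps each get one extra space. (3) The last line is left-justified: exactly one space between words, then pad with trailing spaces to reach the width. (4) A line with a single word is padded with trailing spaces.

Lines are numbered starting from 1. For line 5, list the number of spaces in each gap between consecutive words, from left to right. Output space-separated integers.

Line 1: ['program', 'language'] (min_width=16, slack=3)
Line 2: ['language', 'on', 'year'] (min_width=16, slack=3)
Line 3: ['library', 'hard', 'bed'] (min_width=16, slack=3)
Line 4: ['everything', 'system'] (min_width=17, slack=2)
Line 5: ['chapter', 'car', 'ant'] (min_width=15, slack=4)
Line 6: ['grass', 'frog', 'corn'] (min_width=15, slack=4)
Line 7: ['brown', 'dolphin', 'up', 'a'] (min_width=18, slack=1)

Answer: 3 3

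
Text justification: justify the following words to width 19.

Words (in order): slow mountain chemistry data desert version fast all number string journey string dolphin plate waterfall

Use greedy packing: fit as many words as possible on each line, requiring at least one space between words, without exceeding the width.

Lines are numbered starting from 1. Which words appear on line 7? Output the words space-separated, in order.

Answer: waterfall

Derivation:
Line 1: ['slow', 'mountain'] (min_width=13, slack=6)
Line 2: ['chemistry', 'data'] (min_width=14, slack=5)
Line 3: ['desert', 'version', 'fast'] (min_width=19, slack=0)
Line 4: ['all', 'number', 'string'] (min_width=17, slack=2)
Line 5: ['journey', 'string'] (min_width=14, slack=5)
Line 6: ['dolphin', 'plate'] (min_width=13, slack=6)
Line 7: ['waterfall'] (min_width=9, slack=10)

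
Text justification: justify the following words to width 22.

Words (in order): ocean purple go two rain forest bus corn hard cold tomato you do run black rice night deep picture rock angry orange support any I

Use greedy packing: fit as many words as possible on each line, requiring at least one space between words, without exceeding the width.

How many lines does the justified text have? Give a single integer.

Line 1: ['ocean', 'purple', 'go', 'two'] (min_width=19, slack=3)
Line 2: ['rain', 'forest', 'bus', 'corn'] (min_width=20, slack=2)
Line 3: ['hard', 'cold', 'tomato', 'you'] (min_width=20, slack=2)
Line 4: ['do', 'run', 'black', 'rice'] (min_width=17, slack=5)
Line 5: ['night', 'deep', 'picture'] (min_width=18, slack=4)
Line 6: ['rock', 'angry', 'orange'] (min_width=17, slack=5)
Line 7: ['support', 'any', 'I'] (min_width=13, slack=9)
Total lines: 7

Answer: 7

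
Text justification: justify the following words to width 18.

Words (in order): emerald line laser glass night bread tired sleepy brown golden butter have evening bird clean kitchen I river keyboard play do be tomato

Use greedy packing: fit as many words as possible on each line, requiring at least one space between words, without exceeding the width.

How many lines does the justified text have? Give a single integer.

Answer: 8

Derivation:
Line 1: ['emerald', 'line', 'laser'] (min_width=18, slack=0)
Line 2: ['glass', 'night', 'bread'] (min_width=17, slack=1)
Line 3: ['tired', 'sleepy', 'brown'] (min_width=18, slack=0)
Line 4: ['golden', 'butter', 'have'] (min_width=18, slack=0)
Line 5: ['evening', 'bird', 'clean'] (min_width=18, slack=0)
Line 6: ['kitchen', 'I', 'river'] (min_width=15, slack=3)
Line 7: ['keyboard', 'play', 'do'] (min_width=16, slack=2)
Line 8: ['be', 'tomato'] (min_width=9, slack=9)
Total lines: 8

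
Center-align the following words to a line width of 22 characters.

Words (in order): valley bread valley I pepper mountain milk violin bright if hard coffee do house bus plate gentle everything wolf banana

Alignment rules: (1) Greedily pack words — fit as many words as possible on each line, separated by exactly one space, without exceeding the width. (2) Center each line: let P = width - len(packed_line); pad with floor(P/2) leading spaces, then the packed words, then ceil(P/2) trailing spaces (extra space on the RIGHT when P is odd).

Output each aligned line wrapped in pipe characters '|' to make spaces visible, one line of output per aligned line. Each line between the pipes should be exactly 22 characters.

Answer: |valley bread valley I |
| pepper mountain milk |
|violin bright if hard |
| coffee do house bus  |
|     plate gentle     |
|everything wolf banana|

Derivation:
Line 1: ['valley', 'bread', 'valley', 'I'] (min_width=21, slack=1)
Line 2: ['pepper', 'mountain', 'milk'] (min_width=20, slack=2)
Line 3: ['violin', 'bright', 'if', 'hard'] (min_width=21, slack=1)
Line 4: ['coffee', 'do', 'house', 'bus'] (min_width=19, slack=3)
Line 5: ['plate', 'gentle'] (min_width=12, slack=10)
Line 6: ['everything', 'wolf', 'banana'] (min_width=22, slack=0)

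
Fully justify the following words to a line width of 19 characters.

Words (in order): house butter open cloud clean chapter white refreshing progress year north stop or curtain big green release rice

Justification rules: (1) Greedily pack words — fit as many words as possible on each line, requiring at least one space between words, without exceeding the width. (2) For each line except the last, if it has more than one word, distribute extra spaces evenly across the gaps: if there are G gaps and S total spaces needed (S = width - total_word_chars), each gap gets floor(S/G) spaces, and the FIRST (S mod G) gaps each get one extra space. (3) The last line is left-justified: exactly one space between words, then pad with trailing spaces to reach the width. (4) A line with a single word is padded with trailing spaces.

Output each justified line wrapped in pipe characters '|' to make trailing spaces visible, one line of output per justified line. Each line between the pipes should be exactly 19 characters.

Answer: |house  butter  open|
|cloud clean chapter|
|white    refreshing|
|progress year north|
|stop or curtain big|
|green release rice |

Derivation:
Line 1: ['house', 'butter', 'open'] (min_width=17, slack=2)
Line 2: ['cloud', 'clean', 'chapter'] (min_width=19, slack=0)
Line 3: ['white', 'refreshing'] (min_width=16, slack=3)
Line 4: ['progress', 'year', 'north'] (min_width=19, slack=0)
Line 5: ['stop', 'or', 'curtain', 'big'] (min_width=19, slack=0)
Line 6: ['green', 'release', 'rice'] (min_width=18, slack=1)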